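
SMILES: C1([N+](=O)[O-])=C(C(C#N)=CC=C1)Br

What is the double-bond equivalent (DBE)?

Molecular formula from the SMILES: C7H3BrN2O2.
DoU = (2C + 2 + N − H − X)/2 = (2·7 + 2 + 2 − 3 − 1)/2 = 14/2 = 7.
(Structurally: 1 ring(s) + 6 π bond(s) = 7.)

7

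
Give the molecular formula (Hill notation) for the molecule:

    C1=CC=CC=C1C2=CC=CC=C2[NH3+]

C12H12N+

Heavy atoms from the SMILES: 12 C, 1 N.
Implicit hydrogens by atom environment:
  9 × C (aromatic): 1 H each → 9
  3 × C (aromatic): no H
  1 × N (charge +1): 3 H
  Total hydrogens = 12.
Net charge +1.
Molecular formula: C12H12N+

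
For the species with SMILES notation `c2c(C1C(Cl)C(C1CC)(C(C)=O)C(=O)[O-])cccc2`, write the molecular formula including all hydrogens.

Heavy atoms from the SMILES: 15 C, 1 Cl, 3 O.
Implicit hydrogens by atom environment:
  5 × C (aromatic): 1 H each → 5
  3 × C: 1 H each → 3
  3 × C: no H
  2 × C: 3 H each → 6
  2 × O: no H
  1 × C: 2 H
  1 × C (aromatic): no H
  1 × Cl: no H
  1 × O (charge -1): no H
  Total hydrogens = 16.
Net charge -1.
Molecular formula: C15H16ClO3-

C15H16ClO3-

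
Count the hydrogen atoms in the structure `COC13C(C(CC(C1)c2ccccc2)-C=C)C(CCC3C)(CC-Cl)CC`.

Hydrogens are implicit in SMILES; fill each atom to its normal valence:
  8 × C: 2 H each → 16
  5 × C: 1 H each → 5
  5 × C (aromatic): 1 H each → 5
  3 × C: 3 H each → 9
  2 × C: no H
  1 × C (aromatic): no H
  1 × Cl: no H
  1 × O: no H
  Total hydrogens = 35.

35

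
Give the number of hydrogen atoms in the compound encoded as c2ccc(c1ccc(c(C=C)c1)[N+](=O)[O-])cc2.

11

Hydrogens are implicit in SMILES; fill each atom to its normal valence:
  8 × C (aromatic): 1 H each → 8
  4 × C (aromatic): no H
  1 × C: 2 H
  1 × C: 1 H
  1 × N (charge +1): no H
  1 × O: no H
  1 × O (charge -1): no H
  Total hydrogens = 11.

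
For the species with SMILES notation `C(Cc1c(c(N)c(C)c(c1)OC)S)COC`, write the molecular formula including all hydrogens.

C12H19NO2S

Heavy atoms from the SMILES: 12 C, 1 N, 2 O, 1 S.
Implicit hydrogens by atom environment:
  5 × C (aromatic): no H
  3 × C: 3 H each → 9
  3 × C: 2 H each → 6
  2 × O: no H
  1 × C (aromatic): 1 H
  1 × N: 2 H
  1 × S: 1 H
  Total hydrogens = 19.
Molecular formula: C12H19NO2S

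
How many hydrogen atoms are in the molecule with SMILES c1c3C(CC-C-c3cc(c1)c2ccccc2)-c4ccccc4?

Hydrogens are implicit in SMILES; fill each atom to its normal valence:
  13 × C (aromatic): 1 H each → 13
  5 × C (aromatic): no H
  3 × C: 2 H each → 6
  1 × C: 1 H
  Total hydrogens = 20.

20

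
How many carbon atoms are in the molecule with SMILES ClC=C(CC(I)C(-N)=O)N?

The symbol for carbon appears 5 times in the SMILES. (Cl is a single chlorine, not C + l.)

5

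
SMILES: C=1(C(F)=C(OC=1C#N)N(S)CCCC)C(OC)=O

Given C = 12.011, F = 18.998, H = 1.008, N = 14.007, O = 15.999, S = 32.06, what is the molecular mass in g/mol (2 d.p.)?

Molecular formula: C11H13FN2O3S.
M = 11×12.011 + 1×18.998 + 13×1.008 + 2×14.007 + 3×15.999 + 1×32.06 = 272.29 g/mol.

272.29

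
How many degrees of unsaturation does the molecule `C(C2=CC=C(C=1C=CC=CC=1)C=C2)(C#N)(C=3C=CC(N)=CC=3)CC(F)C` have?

Molecular formula from the SMILES: C23H21FN2.
DoU = (2C + 2 + N − H − X)/2 = (2·23 + 2 + 2 − 21 − 1)/2 = 28/2 = 14.
(Structurally: 3 ring(s) + 11 π bond(s) = 14.)

14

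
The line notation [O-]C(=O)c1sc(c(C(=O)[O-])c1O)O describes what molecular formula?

[C6H2O6S]2-

Heavy atoms from the SMILES: 6 C, 6 O, 1 S.
Implicit hydrogens by atom environment:
  4 × C (aromatic): no H
  2 × C: no H
  2 × O: 1 H each → 2
  2 × O: no H
  2 × O (charge -1): no H
  1 × S (aromatic): no H
  Total hydrogens = 2.
Net charge -2.
Molecular formula: [C6H2O6S]2-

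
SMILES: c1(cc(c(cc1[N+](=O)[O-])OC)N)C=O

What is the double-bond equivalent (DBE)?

Molecular formula from the SMILES: C8H8N2O4.
DoU = (2C + 2 + N − H − X)/2 = (2·8 + 2 + 2 − 8 − 0)/2 = 12/2 = 6.
(Structurally: 1 ring(s) + 5 π bond(s) = 6.)

6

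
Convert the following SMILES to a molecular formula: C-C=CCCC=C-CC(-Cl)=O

Heavy atoms from the SMILES: 9 C, 1 Cl, 1 O.
Implicit hydrogens by atom environment:
  4 × C: 1 H each → 4
  3 × C: 2 H each → 6
  1 × C: 3 H
  1 × C: no H
  1 × Cl: no H
  1 × O: no H
  Total hydrogens = 13.
Molecular formula: C9H13ClO

C9H13ClO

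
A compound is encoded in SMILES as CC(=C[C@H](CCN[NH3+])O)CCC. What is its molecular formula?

Heavy atoms from the SMILES: 9 C, 2 N, 1 O.
Implicit hydrogens by atom environment:
  4 × C: 2 H each → 8
  2 × C: 3 H each → 6
  2 × C: 1 H each → 2
  1 × C: no H
  1 × N (charge +1): 3 H
  1 × N: 1 H
  1 × O: 1 H
  Total hydrogens = 21.
Net charge +1.
Molecular formula: C9H21N2O+

C9H21N2O+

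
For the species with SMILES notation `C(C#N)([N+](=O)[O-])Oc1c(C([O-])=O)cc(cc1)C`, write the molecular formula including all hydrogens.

C10H7N2O5-

Heavy atoms from the SMILES: 10 C, 2 N, 5 O.
Implicit hydrogens by atom environment:
  3 × C (aromatic): 1 H each → 3
  3 × C (aromatic): no H
  3 × O: no H
  2 × C: no H
  2 × O (charge -1): no H
  1 × C: 3 H
  1 × C: 1 H
  1 × N (charge +1): no H
  1 × N: no H
  Total hydrogens = 7.
Net charge -1.
Molecular formula: C10H7N2O5-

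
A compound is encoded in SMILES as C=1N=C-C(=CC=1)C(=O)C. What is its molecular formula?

Heavy atoms from the SMILES: 7 C, 1 N, 1 O.
Implicit hydrogens by atom environment:
  4 × C (aromatic): 1 H each → 4
  1 × C: 3 H
  1 × C (aromatic): no H
  1 × C: no H
  1 × N (aromatic): no H
  1 × O: no H
  Total hydrogens = 7.
Molecular formula: C7H7NO

C7H7NO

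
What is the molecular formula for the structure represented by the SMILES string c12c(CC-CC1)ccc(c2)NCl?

Heavy atoms from the SMILES: 10 C, 1 Cl, 1 N.
Implicit hydrogens by atom environment:
  4 × C: 2 H each → 8
  3 × C (aromatic): 1 H each → 3
  3 × C (aromatic): no H
  1 × Cl: no H
  1 × N: 1 H
  Total hydrogens = 12.
Molecular formula: C10H12ClN

C10H12ClN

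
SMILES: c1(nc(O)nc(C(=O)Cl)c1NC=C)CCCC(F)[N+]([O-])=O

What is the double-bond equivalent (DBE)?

Molecular formula from the SMILES: C11H12ClFN4O4.
DoU = (2C + 2 + N − H − X)/2 = (2·11 + 2 + 4 − 12 − 2)/2 = 14/2 = 7.
(Structurally: 1 ring(s) + 6 π bond(s) = 7.)

7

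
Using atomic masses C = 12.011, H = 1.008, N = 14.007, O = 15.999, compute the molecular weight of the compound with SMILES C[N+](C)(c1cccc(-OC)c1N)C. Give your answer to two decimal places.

181.26

Molecular formula: C10H17N2O+.
M = 10×12.011 + 17×1.008 + 2×14.007 + 1×15.999 = 181.26 g/mol.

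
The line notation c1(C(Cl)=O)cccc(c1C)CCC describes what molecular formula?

Heavy atoms from the SMILES: 11 C, 1 Cl, 1 O.
Implicit hydrogens by atom environment:
  3 × C (aromatic): 1 H each → 3
  3 × C (aromatic): no H
  2 × C: 3 H each → 6
  2 × C: 2 H each → 4
  1 × C: no H
  1 × Cl: no H
  1 × O: no H
  Total hydrogens = 13.
Molecular formula: C11H13ClO

C11H13ClO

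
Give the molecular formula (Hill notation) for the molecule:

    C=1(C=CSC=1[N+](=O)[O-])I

C4H2INO2S

Heavy atoms from the SMILES: 4 C, 1 I, 1 N, 2 O, 1 S.
Implicit hydrogens by atom environment:
  2 × C (aromatic): 1 H each → 2
  2 × C (aromatic): no H
  1 × I: no H
  1 × N (charge +1): no H
  1 × O: no H
  1 × O (charge -1): no H
  1 × S (aromatic): no H
  Total hydrogens = 2.
Molecular formula: C4H2INO2S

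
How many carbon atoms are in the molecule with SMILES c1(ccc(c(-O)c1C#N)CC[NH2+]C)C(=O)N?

11

The symbol for carbon appears 11 times in the SMILES. Lowercase c denotes aromatic carbon and counts toward C.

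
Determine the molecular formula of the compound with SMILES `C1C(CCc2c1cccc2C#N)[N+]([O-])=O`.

Heavy atoms from the SMILES: 11 C, 2 N, 2 O.
Implicit hydrogens by atom environment:
  3 × C: 2 H each → 6
  3 × C (aromatic): 1 H each → 3
  3 × C (aromatic): no H
  1 × C: 1 H
  1 × C: no H
  1 × N: no H
  1 × N (charge +1): no H
  1 × O: no H
  1 × O (charge -1): no H
  Total hydrogens = 10.
Molecular formula: C11H10N2O2

C11H10N2O2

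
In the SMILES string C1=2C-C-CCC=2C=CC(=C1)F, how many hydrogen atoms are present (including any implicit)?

Hydrogens are implicit in SMILES; fill each atom to its normal valence:
  4 × C: 2 H each → 8
  3 × C (aromatic): 1 H each → 3
  3 × C (aromatic): no H
  1 × F: no H
  Total hydrogens = 11.

11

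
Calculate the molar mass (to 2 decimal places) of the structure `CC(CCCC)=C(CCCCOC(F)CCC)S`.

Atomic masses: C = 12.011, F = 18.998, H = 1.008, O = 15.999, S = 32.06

Molecular formula: C15H29FOS.
M = 15×12.011 + 1×18.998 + 29×1.008 + 1×15.999 + 1×32.06 = 276.45 g/mol.

276.45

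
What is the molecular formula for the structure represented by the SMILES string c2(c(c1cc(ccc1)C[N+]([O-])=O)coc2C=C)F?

C13H10FNO3

Heavy atoms from the SMILES: 13 C, 1 F, 1 N, 3 O.
Implicit hydrogens by atom environment:
  5 × C (aromatic): 1 H each → 5
  5 × C (aromatic): no H
  2 × C: 2 H each → 4
  1 × C: 1 H
  1 × F: no H
  1 × N (charge +1): no H
  1 × O (aromatic): no H
  1 × O: no H
  1 × O (charge -1): no H
  Total hydrogens = 10.
Molecular formula: C13H10FNO3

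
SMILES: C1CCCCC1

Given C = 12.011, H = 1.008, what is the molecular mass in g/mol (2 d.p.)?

84.16

Molecular formula: C6H12.
M = 6×12.011 + 12×1.008 = 84.16 g/mol.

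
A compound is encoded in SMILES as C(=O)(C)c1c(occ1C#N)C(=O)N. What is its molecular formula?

C8H6N2O3

Heavy atoms from the SMILES: 8 C, 2 N, 3 O.
Implicit hydrogens by atom environment:
  3 × C (aromatic): no H
  3 × C: no H
  2 × O: no H
  1 × C: 3 H
  1 × C (aromatic): 1 H
  1 × N: 2 H
  1 × N: no H
  1 × O (aromatic): no H
  Total hydrogens = 6.
Molecular formula: C8H6N2O3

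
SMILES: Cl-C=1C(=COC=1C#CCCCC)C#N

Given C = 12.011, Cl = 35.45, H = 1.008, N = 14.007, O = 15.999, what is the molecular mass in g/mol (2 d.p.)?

207.66

Molecular formula: C11H10ClNO.
M = 11×12.011 + 1×35.45 + 10×1.008 + 1×14.007 + 1×15.999 = 207.66 g/mol.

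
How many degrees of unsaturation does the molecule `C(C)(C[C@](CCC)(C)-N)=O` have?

Molecular formula from the SMILES: C8H17NO.
DoU = (2C + 2 + N − H − X)/2 = (2·8 + 2 + 1 − 17 − 0)/2 = 2/2 = 1.
(Structurally: 0 ring(s) + 1 π bond(s) = 1.)

1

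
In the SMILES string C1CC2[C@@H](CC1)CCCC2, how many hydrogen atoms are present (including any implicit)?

Hydrogens are implicit in SMILES; fill each atom to its normal valence:
  8 × C: 2 H each → 16
  2 × C: 1 H each → 2
  Total hydrogens = 18.

18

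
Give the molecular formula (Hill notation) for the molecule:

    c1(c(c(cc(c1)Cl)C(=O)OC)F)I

Heavy atoms from the SMILES: 8 C, 1 Cl, 1 F, 1 I, 2 O.
Implicit hydrogens by atom environment:
  4 × C (aromatic): no H
  2 × C (aromatic): 1 H each → 2
  2 × O: no H
  1 × C: 3 H
  1 × C: no H
  1 × Cl: no H
  1 × F: no H
  1 × I: no H
  Total hydrogens = 5.
Molecular formula: C8H5ClFIO2

C8H5ClFIO2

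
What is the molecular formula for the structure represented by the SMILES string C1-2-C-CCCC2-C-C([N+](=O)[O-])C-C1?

C10H17NO2

Heavy atoms from the SMILES: 10 C, 1 N, 2 O.
Implicit hydrogens by atom environment:
  7 × C: 2 H each → 14
  3 × C: 1 H each → 3
  1 × N (charge +1): no H
  1 × O: no H
  1 × O (charge -1): no H
  Total hydrogens = 17.
Molecular formula: C10H17NO2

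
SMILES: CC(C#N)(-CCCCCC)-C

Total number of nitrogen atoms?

The symbol for nitrogen appears 1 time in the SMILES.

1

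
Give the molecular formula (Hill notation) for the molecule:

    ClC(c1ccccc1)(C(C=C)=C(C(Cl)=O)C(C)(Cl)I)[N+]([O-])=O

C14H11Cl3INO3

Heavy atoms from the SMILES: 14 C, 3 Cl, 1 I, 1 N, 3 O.
Implicit hydrogens by atom environment:
  5 × C (aromatic): 1 H each → 5
  5 × C: no H
  3 × Cl: no H
  2 × O: no H
  1 × C: 3 H
  1 × C: 2 H
  1 × C: 1 H
  1 × C (aromatic): no H
  1 × I: no H
  1 × N (charge +1): no H
  1 × O (charge -1): no H
  Total hydrogens = 11.
Molecular formula: C14H11Cl3INO3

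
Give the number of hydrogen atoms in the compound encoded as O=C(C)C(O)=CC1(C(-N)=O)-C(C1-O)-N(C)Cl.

13

Hydrogens are implicit in SMILES; fill each atom to its normal valence:
  4 × C: no H
  3 × C: 1 H each → 3
  2 × C: 3 H each → 6
  2 × O: 1 H each → 2
  2 × O: no H
  1 × Cl: no H
  1 × N: 2 H
  1 × N: no H
  Total hydrogens = 13.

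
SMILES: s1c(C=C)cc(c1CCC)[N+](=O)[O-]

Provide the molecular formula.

Heavy atoms from the SMILES: 9 C, 1 N, 2 O, 1 S.
Implicit hydrogens by atom environment:
  3 × C: 2 H each → 6
  3 × C (aromatic): no H
  1 × C: 3 H
  1 × C (aromatic): 1 H
  1 × C: 1 H
  1 × N (charge +1): no H
  1 × O: no H
  1 × O (charge -1): no H
  1 × S (aromatic): no H
  Total hydrogens = 11.
Molecular formula: C9H11NO2S

C9H11NO2S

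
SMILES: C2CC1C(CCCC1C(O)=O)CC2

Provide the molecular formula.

Heavy atoms from the SMILES: 11 C, 2 O.
Implicit hydrogens by atom environment:
  7 × C: 2 H each → 14
  3 × C: 1 H each → 3
  1 × C: no H
  1 × O: 1 H
  1 × O: no H
  Total hydrogens = 18.
Molecular formula: C11H18O2

C11H18O2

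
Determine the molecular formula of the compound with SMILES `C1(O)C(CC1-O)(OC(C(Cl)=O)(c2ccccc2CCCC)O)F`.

Heavy atoms from the SMILES: 16 C, 1 Cl, 1 F, 5 O.
Implicit hydrogens by atom environment:
  4 × C: 2 H each → 8
  4 × C (aromatic): 1 H each → 4
  3 × C: no H
  3 × O: 1 H each → 3
  2 × C: 1 H each → 2
  2 × C (aromatic): no H
  2 × O: no H
  1 × C: 3 H
  1 × Cl: no H
  1 × F: no H
  Total hydrogens = 20.
Molecular formula: C16H20ClFO5

C16H20ClFO5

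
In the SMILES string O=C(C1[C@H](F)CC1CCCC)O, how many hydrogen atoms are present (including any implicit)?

Hydrogens are implicit in SMILES; fill each atom to its normal valence:
  4 × C: 2 H each → 8
  3 × C: 1 H each → 3
  1 × C: 3 H
  1 × C: no H
  1 × F: no H
  1 × O: 1 H
  1 × O: no H
  Total hydrogens = 15.

15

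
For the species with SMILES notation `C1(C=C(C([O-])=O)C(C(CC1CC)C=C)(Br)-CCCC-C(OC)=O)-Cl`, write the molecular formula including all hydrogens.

C18H25BrClO4-

Heavy atoms from the SMILES: 1 Br, 18 C, 1 Cl, 4 O.
Implicit hydrogens by atom environment:
  7 × C: 2 H each → 14
  5 × C: 1 H each → 5
  4 × C: no H
  3 × O: no H
  2 × C: 3 H each → 6
  1 × Br: no H
  1 × Cl: no H
  1 × O (charge -1): no H
  Total hydrogens = 25.
Net charge -1.
Molecular formula: C18H25BrClO4-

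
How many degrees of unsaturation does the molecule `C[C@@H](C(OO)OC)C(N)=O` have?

1

Molecular formula from the SMILES: C5H11NO4.
DoU = (2C + 2 + N − H − X)/2 = (2·5 + 2 + 1 − 11 − 0)/2 = 2/2 = 1.
(Structurally: 0 ring(s) + 1 π bond(s) = 1.)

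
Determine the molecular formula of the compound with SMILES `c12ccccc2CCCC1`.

Heavy atoms from the SMILES: 10 C.
Implicit hydrogens by atom environment:
  4 × C: 2 H each → 8
  4 × C (aromatic): 1 H each → 4
  2 × C (aromatic): no H
  Total hydrogens = 12.
Molecular formula: C10H12

C10H12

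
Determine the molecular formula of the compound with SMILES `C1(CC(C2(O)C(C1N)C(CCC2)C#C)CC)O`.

C14H23NO2

Heavy atoms from the SMILES: 14 C, 1 N, 2 O.
Implicit hydrogens by atom environment:
  6 × C: 1 H each → 6
  5 × C: 2 H each → 10
  2 × C: no H
  2 × O: 1 H each → 2
  1 × C: 3 H
  1 × N: 2 H
  Total hydrogens = 23.
Molecular formula: C14H23NO2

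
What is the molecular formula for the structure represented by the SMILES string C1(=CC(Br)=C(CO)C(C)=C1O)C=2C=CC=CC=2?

C14H13BrO2

Heavy atoms from the SMILES: 1 Br, 14 C, 2 O.
Implicit hydrogens by atom environment:
  6 × C (aromatic): 1 H each → 6
  6 × C (aromatic): no H
  2 × O: 1 H each → 2
  1 × Br: no H
  1 × C: 3 H
  1 × C: 2 H
  Total hydrogens = 13.
Molecular formula: C14H13BrO2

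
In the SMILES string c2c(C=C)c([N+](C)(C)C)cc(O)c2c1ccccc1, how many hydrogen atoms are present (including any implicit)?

20

Hydrogens are implicit in SMILES; fill each atom to its normal valence:
  7 × C (aromatic): 1 H each → 7
  5 × C (aromatic): no H
  3 × C: 3 H each → 9
  1 × C: 2 H
  1 × C: 1 H
  1 × N (charge +1): no H
  1 × O: 1 H
  Total hydrogens = 20.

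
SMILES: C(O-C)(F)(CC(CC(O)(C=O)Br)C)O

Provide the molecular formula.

Heavy atoms from the SMILES: 1 Br, 8 C, 1 F, 4 O.
Implicit hydrogens by atom environment:
  2 × C: 3 H each → 6
  2 × C: 2 H each → 4
  2 × C: 1 H each → 2
  2 × C: no H
  2 × O: 1 H each → 2
  2 × O: no H
  1 × Br: no H
  1 × F: no H
  Total hydrogens = 14.
Molecular formula: C8H14BrFO4

C8H14BrFO4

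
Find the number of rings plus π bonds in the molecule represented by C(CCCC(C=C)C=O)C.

2

Molecular formula from the SMILES: C9H16O.
DoU = (2C + 2 + N − H − X)/2 = (2·9 + 2 + 0 − 16 − 0)/2 = 4/2 = 2.
(Structurally: 0 ring(s) + 2 π bond(s) = 2.)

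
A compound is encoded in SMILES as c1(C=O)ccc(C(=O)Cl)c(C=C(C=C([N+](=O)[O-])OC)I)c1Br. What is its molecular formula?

Heavy atoms from the SMILES: 1 Br, 13 C, 1 Cl, 1 I, 1 N, 5 O.
Implicit hydrogens by atom environment:
  4 × C (aromatic): no H
  4 × O: no H
  3 × C: 1 H each → 3
  3 × C: no H
  2 × C (aromatic): 1 H each → 2
  1 × Br: no H
  1 × C: 3 H
  1 × Cl: no H
  1 × I: no H
  1 × N (charge +1): no H
  1 × O (charge -1): no H
  Total hydrogens = 8.
Molecular formula: C13H8BrClINO5

C13H8BrClINO5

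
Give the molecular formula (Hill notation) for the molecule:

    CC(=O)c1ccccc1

Heavy atoms from the SMILES: 8 C, 1 O.
Implicit hydrogens by atom environment:
  5 × C (aromatic): 1 H each → 5
  1 × C: 3 H
  1 × C (aromatic): no H
  1 × C: no H
  1 × O: no H
  Total hydrogens = 8.
Molecular formula: C8H8O

C8H8O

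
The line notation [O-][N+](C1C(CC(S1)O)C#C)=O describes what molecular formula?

C6H7NO3S

Heavy atoms from the SMILES: 6 C, 1 N, 3 O, 1 S.
Implicit hydrogens by atom environment:
  4 × C: 1 H each → 4
  1 × C: 2 H
  1 × C: no H
  1 × N (charge +1): no H
  1 × O: 1 H
  1 × O: no H
  1 × O (charge -1): no H
  1 × S: no H
  Total hydrogens = 7.
Molecular formula: C6H7NO3S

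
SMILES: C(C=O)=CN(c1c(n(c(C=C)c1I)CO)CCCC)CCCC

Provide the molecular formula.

C18H27IN2O2

Heavy atoms from the SMILES: 18 C, 1 I, 2 N, 2 O.
Implicit hydrogens by atom environment:
  8 × C: 2 H each → 16
  4 × C: 1 H each → 4
  4 × C (aromatic): no H
  2 × C: 3 H each → 6
  1 × I: no H
  1 × N (aromatic): no H
  1 × N: no H
  1 × O: 1 H
  1 × O: no H
  Total hydrogens = 27.
Molecular formula: C18H27IN2O2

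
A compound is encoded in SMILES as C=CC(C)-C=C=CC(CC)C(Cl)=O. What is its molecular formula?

Heavy atoms from the SMILES: 11 C, 1 Cl, 1 O.
Implicit hydrogens by atom environment:
  5 × C: 1 H each → 5
  2 × C: 3 H each → 6
  2 × C: 2 H each → 4
  2 × C: no H
  1 × Cl: no H
  1 × O: no H
  Total hydrogens = 15.
Molecular formula: C11H15ClO

C11H15ClO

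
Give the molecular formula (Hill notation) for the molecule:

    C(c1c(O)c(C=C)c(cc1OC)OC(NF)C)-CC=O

Heavy atoms from the SMILES: 14 C, 1 F, 1 N, 4 O.
Implicit hydrogens by atom environment:
  5 × C (aromatic): no H
  3 × C: 2 H each → 6
  3 × C: 1 H each → 3
  3 × O: no H
  2 × C: 3 H each → 6
  1 × C (aromatic): 1 H
  1 × F: no H
  1 × N: 1 H
  1 × O: 1 H
  Total hydrogens = 18.
Molecular formula: C14H18FNO4

C14H18FNO4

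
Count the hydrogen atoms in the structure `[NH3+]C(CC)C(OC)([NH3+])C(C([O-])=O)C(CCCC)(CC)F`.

30

Hydrogens are implicit in SMILES; fill each atom to its normal valence:
  5 × C: 2 H each → 10
  4 × C: 3 H each → 12
  3 × C: no H
  2 × C: 1 H each → 2
  2 × N (charge +1): 3 H each → 6
  2 × O: no H
  1 × F: no H
  1 × O (charge -1): no H
  Total hydrogens = 30.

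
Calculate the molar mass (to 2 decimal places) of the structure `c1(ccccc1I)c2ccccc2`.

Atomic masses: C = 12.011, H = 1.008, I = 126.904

280.11

Molecular formula: C12H9I.
M = 12×12.011 + 9×1.008 + 1×126.904 = 280.11 g/mol.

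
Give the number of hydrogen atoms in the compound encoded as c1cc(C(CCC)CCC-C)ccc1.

Hydrogens are implicit in SMILES; fill each atom to its normal valence:
  5 × C: 2 H each → 10
  5 × C (aromatic): 1 H each → 5
  2 × C: 3 H each → 6
  1 × C: 1 H
  1 × C (aromatic): no H
  Total hydrogens = 22.

22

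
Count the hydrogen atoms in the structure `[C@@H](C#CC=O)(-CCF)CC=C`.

11

Hydrogens are implicit in SMILES; fill each atom to its normal valence:
  4 × C: 2 H each → 8
  3 × C: 1 H each → 3
  2 × C: no H
  1 × F: no H
  1 × O: no H
  Total hydrogens = 11.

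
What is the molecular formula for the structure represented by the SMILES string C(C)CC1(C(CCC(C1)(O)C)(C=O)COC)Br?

Heavy atoms from the SMILES: 1 Br, 13 C, 3 O.
Implicit hydrogens by atom environment:
  6 × C: 2 H each → 12
  3 × C: 3 H each → 9
  3 × C: no H
  2 × O: no H
  1 × Br: no H
  1 × C: 1 H
  1 × O: 1 H
  Total hydrogens = 23.
Molecular formula: C13H23BrO3

C13H23BrO3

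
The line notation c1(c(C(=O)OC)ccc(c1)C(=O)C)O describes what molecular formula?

Heavy atoms from the SMILES: 10 C, 4 O.
Implicit hydrogens by atom environment:
  3 × C (aromatic): 1 H each → 3
  3 × C (aromatic): no H
  3 × O: no H
  2 × C: 3 H each → 6
  2 × C: no H
  1 × O: 1 H
  Total hydrogens = 10.
Molecular formula: C10H10O4

C10H10O4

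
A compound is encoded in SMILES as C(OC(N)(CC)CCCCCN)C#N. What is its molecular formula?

Heavy atoms from the SMILES: 10 C, 3 N, 1 O.
Implicit hydrogens by atom environment:
  7 × C: 2 H each → 14
  2 × C: no H
  2 × N: 2 H each → 4
  1 × C: 3 H
  1 × N: no H
  1 × O: no H
  Total hydrogens = 21.
Molecular formula: C10H21N3O

C10H21N3O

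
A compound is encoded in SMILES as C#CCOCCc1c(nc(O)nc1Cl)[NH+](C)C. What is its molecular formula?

C11H15ClN3O2+

Heavy atoms from the SMILES: 11 C, 1 Cl, 3 N, 2 O.
Implicit hydrogens by atom environment:
  4 × C (aromatic): no H
  3 × C: 2 H each → 6
  2 × C: 3 H each → 6
  2 × N (aromatic): no H
  1 × C: 1 H
  1 × C: no H
  1 × Cl: no H
  1 × N (charge +1): 1 H
  1 × O: 1 H
  1 × O: no H
  Total hydrogens = 15.
Net charge +1.
Molecular formula: C11H15ClN3O2+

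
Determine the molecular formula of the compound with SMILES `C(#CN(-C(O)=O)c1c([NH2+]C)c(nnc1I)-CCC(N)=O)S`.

Heavy atoms from the SMILES: 11 C, 1 I, 5 N, 3 O, 1 S.
Implicit hydrogens by atom environment:
  4 × C (aromatic): no H
  4 × C: no H
  2 × C: 2 H each → 4
  2 × N (aromatic): no H
  2 × O: no H
  1 × C: 3 H
  1 × I: no H
  1 × N (charge +1): 2 H
  1 × N: 2 H
  1 × N: no H
  1 × O: 1 H
  1 × S: 1 H
  Total hydrogens = 13.
Net charge +1.
Molecular formula: C11H13IN5O3S+

C11H13IN5O3S+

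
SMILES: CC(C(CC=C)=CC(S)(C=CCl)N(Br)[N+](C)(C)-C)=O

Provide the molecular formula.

C13H21BrClN2OS+

Heavy atoms from the SMILES: 1 Br, 13 C, 1 Cl, 2 N, 1 O, 1 S.
Implicit hydrogens by atom environment:
  4 × C: 3 H each → 12
  4 × C: 1 H each → 4
  3 × C: no H
  2 × C: 2 H each → 4
  1 × Br: no H
  1 × Cl: no H
  1 × N: no H
  1 × N (charge +1): no H
  1 × O: no H
  1 × S: 1 H
  Total hydrogens = 21.
Net charge +1.
Molecular formula: C13H21BrClN2OS+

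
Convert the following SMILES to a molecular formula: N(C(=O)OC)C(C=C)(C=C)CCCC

C11H19NO2

Heavy atoms from the SMILES: 11 C, 1 N, 2 O.
Implicit hydrogens by atom environment:
  5 × C: 2 H each → 10
  2 × C: 3 H each → 6
  2 × C: 1 H each → 2
  2 × C: no H
  2 × O: no H
  1 × N: 1 H
  Total hydrogens = 19.
Molecular formula: C11H19NO2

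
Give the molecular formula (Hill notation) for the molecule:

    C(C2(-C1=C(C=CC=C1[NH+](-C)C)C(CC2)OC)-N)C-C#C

C17H25N2O+

Heavy atoms from the SMILES: 17 C, 2 N, 1 O.
Implicit hydrogens by atom environment:
  4 × C: 2 H each → 8
  3 × C: 3 H each → 9
  3 × C (aromatic): 1 H each → 3
  3 × C (aromatic): no H
  2 × C: 1 H each → 2
  2 × C: no H
  1 × N: 2 H
  1 × N (charge +1): 1 H
  1 × O: no H
  Total hydrogens = 25.
Net charge +1.
Molecular formula: C17H25N2O+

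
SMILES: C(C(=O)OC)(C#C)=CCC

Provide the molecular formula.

C8H10O2

Heavy atoms from the SMILES: 8 C, 2 O.
Implicit hydrogens by atom environment:
  3 × C: no H
  2 × C: 3 H each → 6
  2 × C: 1 H each → 2
  2 × O: no H
  1 × C: 2 H
  Total hydrogens = 10.
Molecular formula: C8H10O2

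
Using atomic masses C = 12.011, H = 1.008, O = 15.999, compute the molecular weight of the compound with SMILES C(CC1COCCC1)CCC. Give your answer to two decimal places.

Molecular formula: C10H20O.
M = 10×12.011 + 20×1.008 + 1×15.999 = 156.27 g/mol.

156.27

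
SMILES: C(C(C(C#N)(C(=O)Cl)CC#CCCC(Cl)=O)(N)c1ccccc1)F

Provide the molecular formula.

C17H15Cl2FN2O2

Heavy atoms from the SMILES: 17 C, 2 Cl, 1 F, 2 N, 2 O.
Implicit hydrogens by atom environment:
  7 × C: no H
  5 × C (aromatic): 1 H each → 5
  4 × C: 2 H each → 8
  2 × Cl: no H
  2 × O: no H
  1 × C (aromatic): no H
  1 × F: no H
  1 × N: 2 H
  1 × N: no H
  Total hydrogens = 15.
Molecular formula: C17H15Cl2FN2O2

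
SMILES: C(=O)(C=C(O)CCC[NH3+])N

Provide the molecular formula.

Heavy atoms from the SMILES: 6 C, 2 N, 2 O.
Implicit hydrogens by atom environment:
  3 × C: 2 H each → 6
  2 × C: no H
  1 × C: 1 H
  1 × N (charge +1): 3 H
  1 × N: 2 H
  1 × O: 1 H
  1 × O: no H
  Total hydrogens = 13.
Net charge +1.
Molecular formula: C6H13N2O2+

C6H13N2O2+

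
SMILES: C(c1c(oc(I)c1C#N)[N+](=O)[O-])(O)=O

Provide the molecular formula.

C6HIN2O5

Heavy atoms from the SMILES: 6 C, 1 I, 2 N, 5 O.
Implicit hydrogens by atom environment:
  4 × C (aromatic): no H
  2 × C: no H
  2 × O: no H
  1 × I: no H
  1 × N: no H
  1 × N (charge +1): no H
  1 × O: 1 H
  1 × O (aromatic): no H
  1 × O (charge -1): no H
  Total hydrogens = 1.
Molecular formula: C6HIN2O5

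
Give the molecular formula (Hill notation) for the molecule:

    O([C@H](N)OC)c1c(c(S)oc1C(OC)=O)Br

C8H10BrNO5S

Heavy atoms from the SMILES: 1 Br, 8 C, 1 N, 5 O, 1 S.
Implicit hydrogens by atom environment:
  4 × C (aromatic): no H
  4 × O: no H
  2 × C: 3 H each → 6
  1 × Br: no H
  1 × C: 1 H
  1 × C: no H
  1 × N: 2 H
  1 × O (aromatic): no H
  1 × S: 1 H
  Total hydrogens = 10.
Molecular formula: C8H10BrNO5S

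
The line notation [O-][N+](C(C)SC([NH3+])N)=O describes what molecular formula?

Heavy atoms from the SMILES: 3 C, 3 N, 2 O, 1 S.
Implicit hydrogens by atom environment:
  2 × C: 1 H each → 2
  1 × C: 3 H
  1 × N (charge +1): 3 H
  1 × N: 2 H
  1 × N (charge +1): no H
  1 × O: no H
  1 × O (charge -1): no H
  1 × S: no H
  Total hydrogens = 10.
Net charge +1.
Molecular formula: C3H10N3O2S+

C3H10N3O2S+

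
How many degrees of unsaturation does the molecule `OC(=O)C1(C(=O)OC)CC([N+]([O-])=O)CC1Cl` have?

4

Molecular formula from the SMILES: C8H10ClNO6.
DoU = (2C + 2 + N − H − X)/2 = (2·8 + 2 + 1 − 10 − 1)/2 = 8/2 = 4.
(Structurally: 1 ring(s) + 3 π bond(s) = 4.)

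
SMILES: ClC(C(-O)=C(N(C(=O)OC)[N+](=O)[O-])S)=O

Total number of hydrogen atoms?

Hydrogens are implicit in SMILES; fill each atom to its normal valence:
  4 × C: no H
  4 × O: no H
  1 × C: 3 H
  1 × Cl: no H
  1 × N: no H
  1 × N (charge +1): no H
  1 × O: 1 H
  1 × O (charge -1): no H
  1 × S: 1 H
  Total hydrogens = 5.

5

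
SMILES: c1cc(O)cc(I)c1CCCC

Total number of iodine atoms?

1

The symbol for iodine appears 1 time in the SMILES.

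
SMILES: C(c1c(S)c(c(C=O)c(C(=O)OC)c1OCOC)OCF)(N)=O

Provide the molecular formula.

C13H14FNO7S

Heavy atoms from the SMILES: 13 C, 1 F, 1 N, 7 O, 1 S.
Implicit hydrogens by atom environment:
  7 × O: no H
  6 × C (aromatic): no H
  2 × C: 3 H each → 6
  2 × C: 2 H each → 4
  2 × C: no H
  1 × C: 1 H
  1 × F: no H
  1 × N: 2 H
  1 × S: 1 H
  Total hydrogens = 14.
Molecular formula: C13H14FNO7S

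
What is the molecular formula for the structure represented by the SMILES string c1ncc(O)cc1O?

C5H5NO2

Heavy atoms from the SMILES: 5 C, 1 N, 2 O.
Implicit hydrogens by atom environment:
  3 × C (aromatic): 1 H each → 3
  2 × C (aromatic): no H
  2 × O: 1 H each → 2
  1 × N (aromatic): no H
  Total hydrogens = 5.
Molecular formula: C5H5NO2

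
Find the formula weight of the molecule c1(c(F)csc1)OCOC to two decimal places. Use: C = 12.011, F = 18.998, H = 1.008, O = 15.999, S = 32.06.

162.18

Molecular formula: C6H7FO2S.
M = 6×12.011 + 1×18.998 + 7×1.008 + 2×15.999 + 1×32.06 = 162.18 g/mol.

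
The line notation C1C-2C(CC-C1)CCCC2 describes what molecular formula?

C10H18

Heavy atoms from the SMILES: 10 C.
Implicit hydrogens by atom environment:
  8 × C: 2 H each → 16
  2 × C: 1 H each → 2
  Total hydrogens = 18.
Molecular formula: C10H18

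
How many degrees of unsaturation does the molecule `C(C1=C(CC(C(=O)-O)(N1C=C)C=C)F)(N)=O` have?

6

Molecular formula from the SMILES: C10H11FN2O3.
DoU = (2C + 2 + N − H − X)/2 = (2·10 + 2 + 2 − 11 − 1)/2 = 12/2 = 6.
(Structurally: 1 ring(s) + 5 π bond(s) = 6.)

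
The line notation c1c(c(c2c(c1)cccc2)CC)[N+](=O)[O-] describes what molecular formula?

Heavy atoms from the SMILES: 12 C, 1 N, 2 O.
Implicit hydrogens by atom environment:
  6 × C (aromatic): 1 H each → 6
  4 × C (aromatic): no H
  1 × C: 3 H
  1 × C: 2 H
  1 × N (charge +1): no H
  1 × O: no H
  1 × O (charge -1): no H
  Total hydrogens = 11.
Molecular formula: C12H11NO2

C12H11NO2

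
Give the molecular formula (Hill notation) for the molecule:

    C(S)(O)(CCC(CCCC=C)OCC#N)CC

Heavy atoms from the SMILES: 13 C, 1 N, 2 O, 1 S.
Implicit hydrogens by atom environment:
  8 × C: 2 H each → 16
  2 × C: 1 H each → 2
  2 × C: no H
  1 × C: 3 H
  1 × N: no H
  1 × O: 1 H
  1 × O: no H
  1 × S: 1 H
  Total hydrogens = 23.
Molecular formula: C13H23NO2S

C13H23NO2S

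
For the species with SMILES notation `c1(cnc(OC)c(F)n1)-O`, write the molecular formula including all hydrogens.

C5H5FN2O2

Heavy atoms from the SMILES: 5 C, 1 F, 2 N, 2 O.
Implicit hydrogens by atom environment:
  3 × C (aromatic): no H
  2 × N (aromatic): no H
  1 × C: 3 H
  1 × C (aromatic): 1 H
  1 × F: no H
  1 × O: 1 H
  1 × O: no H
  Total hydrogens = 5.
Molecular formula: C5H5FN2O2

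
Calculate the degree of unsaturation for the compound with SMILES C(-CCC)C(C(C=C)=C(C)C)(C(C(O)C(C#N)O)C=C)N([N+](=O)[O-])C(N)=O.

7

Molecular formula from the SMILES: C18H28N4O5.
DoU = (2C + 2 + N − H − X)/2 = (2·18 + 2 + 4 − 28 − 0)/2 = 14/2 = 7.
(Structurally: 0 ring(s) + 7 π bond(s) = 7.)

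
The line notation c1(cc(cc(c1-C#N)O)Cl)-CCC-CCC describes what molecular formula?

C13H16ClNO

Heavy atoms from the SMILES: 13 C, 1 Cl, 1 N, 1 O.
Implicit hydrogens by atom environment:
  5 × C: 2 H each → 10
  4 × C (aromatic): no H
  2 × C (aromatic): 1 H each → 2
  1 × C: 3 H
  1 × C: no H
  1 × Cl: no H
  1 × N: no H
  1 × O: 1 H
  Total hydrogens = 16.
Molecular formula: C13H16ClNO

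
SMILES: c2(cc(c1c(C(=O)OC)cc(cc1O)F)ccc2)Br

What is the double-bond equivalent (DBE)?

9

Molecular formula from the SMILES: C14H10BrFO3.
DoU = (2C + 2 + N − H − X)/2 = (2·14 + 2 + 0 − 10 − 2)/2 = 18/2 = 9.
(Structurally: 2 ring(s) + 7 π bond(s) = 9.)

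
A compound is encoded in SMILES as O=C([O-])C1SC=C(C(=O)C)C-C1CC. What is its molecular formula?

C10H13O3S-

Heavy atoms from the SMILES: 10 C, 3 O, 1 S.
Implicit hydrogens by atom environment:
  3 × C: 1 H each → 3
  3 × C: no H
  2 × C: 3 H each → 6
  2 × C: 2 H each → 4
  2 × O: no H
  1 × O (charge -1): no H
  1 × S: no H
  Total hydrogens = 13.
Net charge -1.
Molecular formula: C10H13O3S-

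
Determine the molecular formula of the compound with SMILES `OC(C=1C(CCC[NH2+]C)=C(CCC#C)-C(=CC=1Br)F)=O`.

Heavy atoms from the SMILES: 1 Br, 15 C, 1 F, 1 N, 2 O.
Implicit hydrogens by atom environment:
  5 × C: 2 H each → 10
  5 × C (aromatic): no H
  2 × C: no H
  1 × Br: no H
  1 × C: 3 H
  1 × C (aromatic): 1 H
  1 × C: 1 H
  1 × F: no H
  1 × N (charge +1): 2 H
  1 × O: 1 H
  1 × O: no H
  Total hydrogens = 18.
Net charge +1.
Molecular formula: C15H18BrFNO2+

C15H18BrFNO2+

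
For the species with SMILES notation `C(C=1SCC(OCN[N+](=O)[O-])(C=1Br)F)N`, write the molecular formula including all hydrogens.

Heavy atoms from the SMILES: 1 Br, 6 C, 1 F, 3 N, 3 O, 1 S.
Implicit hydrogens by atom environment:
  3 × C: 2 H each → 6
  3 × C: no H
  2 × O: no H
  1 × Br: no H
  1 × F: no H
  1 × N: 2 H
  1 × N: 1 H
  1 × N (charge +1): no H
  1 × O (charge -1): no H
  1 × S: no H
  Total hydrogens = 9.
Molecular formula: C6H9BrFN3O3S

C6H9BrFN3O3S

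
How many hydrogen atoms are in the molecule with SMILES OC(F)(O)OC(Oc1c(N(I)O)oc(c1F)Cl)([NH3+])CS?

Hydrogens are implicit in SMILES; fill each atom to its normal valence:
  4 × C (aromatic): no H
  3 × O: 1 H each → 3
  2 × C: no H
  2 × F: no H
  2 × O: no H
  1 × C: 2 H
  1 × Cl: no H
  1 × I: no H
  1 × N (charge +1): 3 H
  1 × N: no H
  1 × O (aromatic): no H
  1 × S: 1 H
  Total hydrogens = 9.

9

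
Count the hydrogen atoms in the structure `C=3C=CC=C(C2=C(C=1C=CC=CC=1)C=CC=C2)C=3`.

14

Hydrogens are implicit in SMILES; fill each atom to its normal valence:
  14 × C (aromatic): 1 H each → 14
  4 × C (aromatic): no H
  Total hydrogens = 14.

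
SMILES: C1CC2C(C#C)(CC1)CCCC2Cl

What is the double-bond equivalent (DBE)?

4

Molecular formula from the SMILES: C12H17Cl.
DoU = (2C + 2 + N − H − X)/2 = (2·12 + 2 + 0 − 17 − 1)/2 = 8/2 = 4.
(Structurally: 2 ring(s) + 2 π bond(s) = 4.)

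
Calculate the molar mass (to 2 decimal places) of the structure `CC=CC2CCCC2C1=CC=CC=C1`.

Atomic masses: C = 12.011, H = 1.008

186.30

Molecular formula: C14H18.
M = 14×12.011 + 18×1.008 = 186.30 g/mol.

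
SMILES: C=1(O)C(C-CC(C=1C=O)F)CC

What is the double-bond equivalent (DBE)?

3

Molecular formula from the SMILES: C9H13FO2.
DoU = (2C + 2 + N − H − X)/2 = (2·9 + 2 + 0 − 13 − 1)/2 = 6/2 = 3.
(Structurally: 1 ring(s) + 2 π bond(s) = 3.)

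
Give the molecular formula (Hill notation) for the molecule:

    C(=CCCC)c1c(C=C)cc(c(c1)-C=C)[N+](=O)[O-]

Heavy atoms from the SMILES: 15 C, 1 N, 2 O.
Implicit hydrogens by atom environment:
  4 × C: 2 H each → 8
  4 × C: 1 H each → 4
  4 × C (aromatic): no H
  2 × C (aromatic): 1 H each → 2
  1 × C: 3 H
  1 × N (charge +1): no H
  1 × O: no H
  1 × O (charge -1): no H
  Total hydrogens = 17.
Molecular formula: C15H17NO2

C15H17NO2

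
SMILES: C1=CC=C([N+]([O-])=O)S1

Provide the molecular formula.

Heavy atoms from the SMILES: 4 C, 1 N, 2 O, 1 S.
Implicit hydrogens by atom environment:
  3 × C (aromatic): 1 H each → 3
  1 × C (aromatic): no H
  1 × N (charge +1): no H
  1 × O: no H
  1 × O (charge -1): no H
  1 × S (aromatic): no H
  Total hydrogens = 3.
Molecular formula: C4H3NO2S

C4H3NO2S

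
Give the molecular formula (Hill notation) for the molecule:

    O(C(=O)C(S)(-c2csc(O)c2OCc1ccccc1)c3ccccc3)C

C20H18O4S2

Heavy atoms from the SMILES: 20 C, 4 O, 2 S.
Implicit hydrogens by atom environment:
  11 × C (aromatic): 1 H each → 11
  5 × C (aromatic): no H
  3 × O: no H
  2 × C: no H
  1 × C: 3 H
  1 × C: 2 H
  1 × O: 1 H
  1 × S: 1 H
  1 × S (aromatic): no H
  Total hydrogens = 18.
Molecular formula: C20H18O4S2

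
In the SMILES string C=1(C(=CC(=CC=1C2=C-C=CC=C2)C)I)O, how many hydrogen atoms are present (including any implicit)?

11

Hydrogens are implicit in SMILES; fill each atom to its normal valence:
  7 × C (aromatic): 1 H each → 7
  5 × C (aromatic): no H
  1 × C: 3 H
  1 × I: no H
  1 × O: 1 H
  Total hydrogens = 11.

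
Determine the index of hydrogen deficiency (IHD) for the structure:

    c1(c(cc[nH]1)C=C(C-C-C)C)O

Molecular formula from the SMILES: C10H15NO.
DoU = (2C + 2 + N − H − X)/2 = (2·10 + 2 + 1 − 15 − 0)/2 = 8/2 = 4.
(Structurally: 1 ring(s) + 3 π bond(s) = 4.)

4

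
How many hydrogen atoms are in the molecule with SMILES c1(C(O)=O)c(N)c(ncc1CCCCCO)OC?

Hydrogens are implicit in SMILES; fill each atom to its normal valence:
  5 × C: 2 H each → 10
  4 × C (aromatic): no H
  2 × O: 1 H each → 2
  2 × O: no H
  1 × C: 3 H
  1 × C (aromatic): 1 H
  1 × C: no H
  1 × N: 2 H
  1 × N (aromatic): no H
  Total hydrogens = 18.

18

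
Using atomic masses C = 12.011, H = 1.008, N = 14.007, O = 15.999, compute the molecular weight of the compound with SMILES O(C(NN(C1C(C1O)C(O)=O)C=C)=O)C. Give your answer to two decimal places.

216.19

Molecular formula: C8H12N2O5.
M = 8×12.011 + 12×1.008 + 2×14.007 + 5×15.999 = 216.19 g/mol.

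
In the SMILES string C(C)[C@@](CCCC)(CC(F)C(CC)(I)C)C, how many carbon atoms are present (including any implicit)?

The symbol for carbon appears 14 times in the SMILES.

14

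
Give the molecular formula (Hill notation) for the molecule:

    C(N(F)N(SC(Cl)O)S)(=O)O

Heavy atoms from the SMILES: 2 C, 1 Cl, 1 F, 2 N, 3 O, 2 S.
Implicit hydrogens by atom environment:
  2 × N: no H
  2 × O: 1 H each → 2
  1 × C: 1 H
  1 × C: no H
  1 × Cl: no H
  1 × F: no H
  1 × O: no H
  1 × S: 1 H
  1 × S: no H
  Total hydrogens = 4.
Molecular formula: C2H4ClFN2O3S2

C2H4ClFN2O3S2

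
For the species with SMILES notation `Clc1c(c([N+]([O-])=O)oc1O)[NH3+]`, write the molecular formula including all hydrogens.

C4H4ClN2O4+

Heavy atoms from the SMILES: 4 C, 1 Cl, 2 N, 4 O.
Implicit hydrogens by atom environment:
  4 × C (aromatic): no H
  1 × Cl: no H
  1 × N (charge +1): 3 H
  1 × N (charge +1): no H
  1 × O: 1 H
  1 × O (aromatic): no H
  1 × O: no H
  1 × O (charge -1): no H
  Total hydrogens = 4.
Net charge +1.
Molecular formula: C4H4ClN2O4+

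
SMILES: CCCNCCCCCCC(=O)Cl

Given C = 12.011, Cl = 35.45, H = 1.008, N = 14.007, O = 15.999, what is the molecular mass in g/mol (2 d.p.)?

Molecular formula: C10H20ClNO.
M = 10×12.011 + 1×35.45 + 20×1.008 + 1×14.007 + 1×15.999 = 205.73 g/mol.

205.73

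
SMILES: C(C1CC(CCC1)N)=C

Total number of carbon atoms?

The symbol for carbon appears 8 times in the SMILES.

8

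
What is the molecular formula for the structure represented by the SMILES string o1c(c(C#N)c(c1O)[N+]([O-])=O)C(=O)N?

C6H3N3O5

Heavy atoms from the SMILES: 6 C, 3 N, 5 O.
Implicit hydrogens by atom environment:
  4 × C (aromatic): no H
  2 × C: no H
  2 × O: no H
  1 × N: 2 H
  1 × N: no H
  1 × N (charge +1): no H
  1 × O: 1 H
  1 × O (aromatic): no H
  1 × O (charge -1): no H
  Total hydrogens = 3.
Molecular formula: C6H3N3O5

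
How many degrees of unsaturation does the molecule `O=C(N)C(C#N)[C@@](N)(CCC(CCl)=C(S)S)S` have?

Molecular formula from the SMILES: C9H14ClN3OS3.
DoU = (2C + 2 + N − H − X)/2 = (2·9 + 2 + 3 − 14 − 1)/2 = 8/2 = 4.
(Structurally: 0 ring(s) + 4 π bond(s) = 4.)

4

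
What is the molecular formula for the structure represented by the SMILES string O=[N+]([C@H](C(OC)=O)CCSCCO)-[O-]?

Heavy atoms from the SMILES: 7 C, 1 N, 5 O, 1 S.
Implicit hydrogens by atom environment:
  4 × C: 2 H each → 8
  3 × O: no H
  1 × C: 3 H
  1 × C: 1 H
  1 × C: no H
  1 × N (charge +1): no H
  1 × O: 1 H
  1 × O (charge -1): no H
  1 × S: no H
  Total hydrogens = 13.
Molecular formula: C7H13NO5S

C7H13NO5S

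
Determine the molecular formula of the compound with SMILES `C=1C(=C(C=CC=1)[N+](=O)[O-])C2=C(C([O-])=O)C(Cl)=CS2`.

Heavy atoms from the SMILES: 11 C, 1 Cl, 1 N, 4 O, 1 S.
Implicit hydrogens by atom environment:
  5 × C (aromatic): 1 H each → 5
  5 × C (aromatic): no H
  2 × O: no H
  2 × O (charge -1): no H
  1 × C: no H
  1 × Cl: no H
  1 × N (charge +1): no H
  1 × S (aromatic): no H
  Total hydrogens = 5.
Net charge -1.
Molecular formula: C11H5ClNO4S-

C11H5ClNO4S-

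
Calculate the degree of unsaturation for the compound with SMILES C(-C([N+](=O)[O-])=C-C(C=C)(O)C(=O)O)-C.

4

Molecular formula from the SMILES: C8H11NO5.
DoU = (2C + 2 + N − H − X)/2 = (2·8 + 2 + 1 − 11 − 0)/2 = 8/2 = 4.
(Structurally: 0 ring(s) + 4 π bond(s) = 4.)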